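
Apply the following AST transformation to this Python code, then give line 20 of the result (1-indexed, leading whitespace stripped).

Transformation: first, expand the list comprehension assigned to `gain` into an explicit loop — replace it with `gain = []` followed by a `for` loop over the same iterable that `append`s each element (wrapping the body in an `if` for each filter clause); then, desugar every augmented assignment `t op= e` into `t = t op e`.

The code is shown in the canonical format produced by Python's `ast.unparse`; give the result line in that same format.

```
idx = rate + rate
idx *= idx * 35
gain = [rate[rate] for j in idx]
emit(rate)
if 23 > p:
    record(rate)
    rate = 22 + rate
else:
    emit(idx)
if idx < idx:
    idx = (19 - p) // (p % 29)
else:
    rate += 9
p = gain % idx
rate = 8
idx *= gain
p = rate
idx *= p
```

Transformed code:
idx = rate + rate
idx = idx * (idx * 35)
gain = []
for j in idx:
    gain.append(rate[rate])
emit(rate)
if 23 > p:
    record(rate)
    rate = 22 + rate
else:
    emit(idx)
if idx < idx:
    idx = (19 - p) // (p % 29)
else:
    rate = rate + 9
p = gain % idx
rate = 8
idx = idx * gain
p = rate
idx = idx * p

idx = idx * p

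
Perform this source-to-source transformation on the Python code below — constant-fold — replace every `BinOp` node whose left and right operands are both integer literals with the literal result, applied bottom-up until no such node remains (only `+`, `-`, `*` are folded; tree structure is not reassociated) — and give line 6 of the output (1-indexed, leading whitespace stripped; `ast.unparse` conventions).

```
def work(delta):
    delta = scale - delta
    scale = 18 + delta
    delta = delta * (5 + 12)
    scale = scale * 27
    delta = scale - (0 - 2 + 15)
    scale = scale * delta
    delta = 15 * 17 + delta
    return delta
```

delta = scale - 13

Transformed code:
def work(delta):
    delta = scale - delta
    scale = 18 + delta
    delta = delta * 17
    scale = scale * 27
    delta = scale - 13
    scale = scale * delta
    delta = 255 + delta
    return delta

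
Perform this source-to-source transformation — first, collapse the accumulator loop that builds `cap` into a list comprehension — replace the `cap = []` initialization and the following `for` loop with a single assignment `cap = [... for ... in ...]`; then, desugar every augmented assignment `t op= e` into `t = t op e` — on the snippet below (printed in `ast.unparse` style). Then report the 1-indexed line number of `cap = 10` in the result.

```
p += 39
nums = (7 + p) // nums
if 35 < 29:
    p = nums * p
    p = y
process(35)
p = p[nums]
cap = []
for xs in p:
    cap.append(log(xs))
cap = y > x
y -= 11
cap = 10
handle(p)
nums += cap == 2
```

11

Transformed code:
p = p + 39
nums = (7 + p) // nums
if 35 < 29:
    p = nums * p
    p = y
process(35)
p = p[nums]
cap = [log(xs) for xs in p]
cap = y > x
y = y - 11
cap = 10
handle(p)
nums = nums + (cap == 2)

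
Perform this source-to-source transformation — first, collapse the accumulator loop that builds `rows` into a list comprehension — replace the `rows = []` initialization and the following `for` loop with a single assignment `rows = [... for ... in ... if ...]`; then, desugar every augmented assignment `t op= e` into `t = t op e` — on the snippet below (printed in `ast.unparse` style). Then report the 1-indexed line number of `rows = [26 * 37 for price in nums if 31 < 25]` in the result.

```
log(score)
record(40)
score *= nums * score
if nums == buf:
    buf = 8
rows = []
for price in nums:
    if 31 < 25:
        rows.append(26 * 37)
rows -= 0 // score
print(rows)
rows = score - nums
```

6

Transformed code:
log(score)
record(40)
score = score * (nums * score)
if nums == buf:
    buf = 8
rows = [26 * 37 for price in nums if 31 < 25]
rows = rows - 0 // score
print(rows)
rows = score - nums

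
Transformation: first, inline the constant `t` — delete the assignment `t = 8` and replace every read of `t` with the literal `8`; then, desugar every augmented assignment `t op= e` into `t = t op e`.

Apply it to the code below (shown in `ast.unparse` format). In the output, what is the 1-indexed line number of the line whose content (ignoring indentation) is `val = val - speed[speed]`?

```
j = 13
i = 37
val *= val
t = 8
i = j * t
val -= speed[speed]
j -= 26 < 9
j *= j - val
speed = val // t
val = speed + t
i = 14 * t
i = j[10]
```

5

Transformed code:
j = 13
i = 37
val = val * val
i = j * 8
val = val - speed[speed]
j = j - (26 < 9)
j = j * (j - val)
speed = val // 8
val = speed + 8
i = 14 * 8
i = j[10]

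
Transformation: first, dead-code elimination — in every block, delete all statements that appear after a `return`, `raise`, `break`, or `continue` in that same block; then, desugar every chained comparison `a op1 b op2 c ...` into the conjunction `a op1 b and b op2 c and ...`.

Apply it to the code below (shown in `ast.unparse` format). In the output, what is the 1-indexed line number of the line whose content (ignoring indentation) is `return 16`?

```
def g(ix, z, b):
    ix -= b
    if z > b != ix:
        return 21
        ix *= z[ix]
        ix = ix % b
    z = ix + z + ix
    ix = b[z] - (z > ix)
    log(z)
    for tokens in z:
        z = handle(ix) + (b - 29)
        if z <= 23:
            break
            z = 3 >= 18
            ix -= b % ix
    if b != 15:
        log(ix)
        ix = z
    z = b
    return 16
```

Transformed code:
def g(ix, z, b):
    ix -= b
    if z > b and b != ix:
        return 21
    z = ix + z + ix
    ix = b[z] - (z > ix)
    log(z)
    for tokens in z:
        z = handle(ix) + (b - 29)
        if z <= 23:
            break
    if b != 15:
        log(ix)
        ix = z
    z = b
    return 16

16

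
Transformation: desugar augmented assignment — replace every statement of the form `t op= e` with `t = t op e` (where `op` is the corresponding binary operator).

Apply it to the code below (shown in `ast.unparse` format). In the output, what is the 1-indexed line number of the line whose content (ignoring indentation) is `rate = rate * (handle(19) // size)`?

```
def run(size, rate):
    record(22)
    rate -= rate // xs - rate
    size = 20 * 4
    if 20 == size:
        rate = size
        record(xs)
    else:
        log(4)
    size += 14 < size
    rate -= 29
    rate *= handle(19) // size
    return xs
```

Transformed code:
def run(size, rate):
    record(22)
    rate = rate - (rate // xs - rate)
    size = 20 * 4
    if 20 == size:
        rate = size
        record(xs)
    else:
        log(4)
    size = size + (14 < size)
    rate = rate - 29
    rate = rate * (handle(19) // size)
    return xs

12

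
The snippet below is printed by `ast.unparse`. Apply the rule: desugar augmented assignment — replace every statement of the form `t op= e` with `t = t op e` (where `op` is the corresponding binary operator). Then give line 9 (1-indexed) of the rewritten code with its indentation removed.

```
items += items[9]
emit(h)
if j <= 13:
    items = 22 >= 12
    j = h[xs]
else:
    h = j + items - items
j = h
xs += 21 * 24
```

Transformed code:
items = items + items[9]
emit(h)
if j <= 13:
    items = 22 >= 12
    j = h[xs]
else:
    h = j + items - items
j = h
xs = xs + 21 * 24

xs = xs + 21 * 24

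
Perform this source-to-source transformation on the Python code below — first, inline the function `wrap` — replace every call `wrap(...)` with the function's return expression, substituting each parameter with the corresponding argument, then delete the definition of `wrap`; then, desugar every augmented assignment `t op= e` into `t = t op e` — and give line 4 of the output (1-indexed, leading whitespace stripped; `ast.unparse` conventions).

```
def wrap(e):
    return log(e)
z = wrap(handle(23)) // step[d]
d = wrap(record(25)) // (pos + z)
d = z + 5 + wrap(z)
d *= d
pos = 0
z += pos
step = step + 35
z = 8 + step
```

d = d * d

Transformed code:
z = log(handle(23)) // step[d]
d = log(record(25)) // (pos + z)
d = z + 5 + log(z)
d = d * d
pos = 0
z = z + pos
step = step + 35
z = 8 + step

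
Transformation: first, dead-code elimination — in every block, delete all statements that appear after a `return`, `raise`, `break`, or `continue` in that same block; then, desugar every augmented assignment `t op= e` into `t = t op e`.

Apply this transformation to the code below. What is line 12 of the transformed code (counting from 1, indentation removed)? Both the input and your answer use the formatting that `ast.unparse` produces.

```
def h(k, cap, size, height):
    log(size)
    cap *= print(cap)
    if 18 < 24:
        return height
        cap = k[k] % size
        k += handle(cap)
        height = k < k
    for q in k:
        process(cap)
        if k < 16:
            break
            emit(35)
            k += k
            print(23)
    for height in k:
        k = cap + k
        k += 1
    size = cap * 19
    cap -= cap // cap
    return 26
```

Transformed code:
def h(k, cap, size, height):
    log(size)
    cap = cap * print(cap)
    if 18 < 24:
        return height
    for q in k:
        process(cap)
        if k < 16:
            break
    for height in k:
        k = cap + k
        k = k + 1
    size = cap * 19
    cap = cap - cap // cap
    return 26

k = k + 1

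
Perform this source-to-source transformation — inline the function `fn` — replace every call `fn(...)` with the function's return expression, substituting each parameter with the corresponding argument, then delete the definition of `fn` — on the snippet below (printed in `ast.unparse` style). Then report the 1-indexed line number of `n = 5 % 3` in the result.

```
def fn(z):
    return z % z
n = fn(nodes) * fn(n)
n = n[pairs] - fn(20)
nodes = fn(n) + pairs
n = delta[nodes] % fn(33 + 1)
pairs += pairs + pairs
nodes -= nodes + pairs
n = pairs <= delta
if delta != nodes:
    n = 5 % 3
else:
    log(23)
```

9

Transformed code:
n = nodes % nodes * (n % n)
n = n[pairs] - 20 % 20
nodes = n % n + pairs
n = delta[nodes] % ((33 + 1) % (33 + 1))
pairs += pairs + pairs
nodes -= nodes + pairs
n = pairs <= delta
if delta != nodes:
    n = 5 % 3
else:
    log(23)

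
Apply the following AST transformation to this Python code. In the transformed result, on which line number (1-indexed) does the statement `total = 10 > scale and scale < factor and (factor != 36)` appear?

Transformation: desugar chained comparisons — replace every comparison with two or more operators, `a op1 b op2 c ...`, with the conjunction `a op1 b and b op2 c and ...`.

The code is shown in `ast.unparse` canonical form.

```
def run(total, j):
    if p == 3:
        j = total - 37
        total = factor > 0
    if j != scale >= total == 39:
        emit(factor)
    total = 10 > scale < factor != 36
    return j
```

Transformed code:
def run(total, j):
    if p == 3:
        j = total - 37
        total = factor > 0
    if j != scale and scale >= total and (total == 39):
        emit(factor)
    total = 10 > scale and scale < factor and (factor != 36)
    return j

7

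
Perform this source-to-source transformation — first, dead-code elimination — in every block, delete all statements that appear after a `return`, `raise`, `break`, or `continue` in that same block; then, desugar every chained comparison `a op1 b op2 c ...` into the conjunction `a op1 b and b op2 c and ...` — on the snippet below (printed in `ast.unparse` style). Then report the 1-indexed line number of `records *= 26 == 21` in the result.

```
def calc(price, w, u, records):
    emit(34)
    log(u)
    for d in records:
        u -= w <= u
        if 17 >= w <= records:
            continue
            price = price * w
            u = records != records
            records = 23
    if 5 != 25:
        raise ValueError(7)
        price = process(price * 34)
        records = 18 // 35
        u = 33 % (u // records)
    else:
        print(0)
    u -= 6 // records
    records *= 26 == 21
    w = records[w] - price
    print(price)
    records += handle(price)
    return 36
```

Transformed code:
def calc(price, w, u, records):
    emit(34)
    log(u)
    for d in records:
        u -= w <= u
        if 17 >= w and w <= records:
            continue
    if 5 != 25:
        raise ValueError(7)
    else:
        print(0)
    u -= 6 // records
    records *= 26 == 21
    w = records[w] - price
    print(price)
    records += handle(price)
    return 36

13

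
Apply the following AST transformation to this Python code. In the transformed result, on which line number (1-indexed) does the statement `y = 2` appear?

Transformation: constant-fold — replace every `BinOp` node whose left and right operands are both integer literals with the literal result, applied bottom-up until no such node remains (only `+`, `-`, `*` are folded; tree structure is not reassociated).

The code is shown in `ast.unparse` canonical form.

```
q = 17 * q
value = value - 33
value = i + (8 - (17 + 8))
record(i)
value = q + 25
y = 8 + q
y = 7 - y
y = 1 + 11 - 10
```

Transformed code:
q = 17 * q
value = value - 33
value = i + -17
record(i)
value = q + 25
y = 8 + q
y = 7 - y
y = 2

8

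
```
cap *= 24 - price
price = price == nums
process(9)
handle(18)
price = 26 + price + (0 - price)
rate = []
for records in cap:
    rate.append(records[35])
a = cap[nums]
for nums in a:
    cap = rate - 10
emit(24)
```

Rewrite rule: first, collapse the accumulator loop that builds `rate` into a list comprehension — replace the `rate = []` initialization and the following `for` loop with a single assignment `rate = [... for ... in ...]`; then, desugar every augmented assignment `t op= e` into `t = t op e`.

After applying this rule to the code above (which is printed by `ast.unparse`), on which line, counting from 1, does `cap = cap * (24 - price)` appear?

Transformed code:
cap = cap * (24 - price)
price = price == nums
process(9)
handle(18)
price = 26 + price + (0 - price)
rate = [records[35] for records in cap]
a = cap[nums]
for nums in a:
    cap = rate - 10
emit(24)

1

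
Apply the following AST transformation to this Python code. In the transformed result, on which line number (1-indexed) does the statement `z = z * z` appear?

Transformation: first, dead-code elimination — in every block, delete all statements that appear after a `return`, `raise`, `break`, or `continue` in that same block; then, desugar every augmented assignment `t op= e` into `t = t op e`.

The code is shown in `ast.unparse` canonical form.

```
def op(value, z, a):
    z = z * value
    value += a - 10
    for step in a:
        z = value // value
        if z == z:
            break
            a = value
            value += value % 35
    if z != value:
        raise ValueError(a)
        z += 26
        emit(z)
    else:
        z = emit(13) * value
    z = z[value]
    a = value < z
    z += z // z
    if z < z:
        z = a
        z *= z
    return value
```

17

Transformed code:
def op(value, z, a):
    z = z * value
    value = value + (a - 10)
    for step in a:
        z = value // value
        if z == z:
            break
    if z != value:
        raise ValueError(a)
    else:
        z = emit(13) * value
    z = z[value]
    a = value < z
    z = z + z // z
    if z < z:
        z = a
        z = z * z
    return value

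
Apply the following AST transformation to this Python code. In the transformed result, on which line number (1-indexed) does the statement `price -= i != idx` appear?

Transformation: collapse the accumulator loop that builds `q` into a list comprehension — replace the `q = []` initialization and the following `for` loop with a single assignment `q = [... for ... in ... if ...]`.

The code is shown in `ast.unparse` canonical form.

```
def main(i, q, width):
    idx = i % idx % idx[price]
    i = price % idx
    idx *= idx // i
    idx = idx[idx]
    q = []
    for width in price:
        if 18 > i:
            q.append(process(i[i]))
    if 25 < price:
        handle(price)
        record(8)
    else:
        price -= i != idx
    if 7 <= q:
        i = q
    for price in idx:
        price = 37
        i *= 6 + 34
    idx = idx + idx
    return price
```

Transformed code:
def main(i, q, width):
    idx = i % idx % idx[price]
    i = price % idx
    idx *= idx // i
    idx = idx[idx]
    q = [process(i[i]) for width in price if 18 > i]
    if 25 < price:
        handle(price)
        record(8)
    else:
        price -= i != idx
    if 7 <= q:
        i = q
    for price in idx:
        price = 37
        i *= 6 + 34
    idx = idx + idx
    return price

11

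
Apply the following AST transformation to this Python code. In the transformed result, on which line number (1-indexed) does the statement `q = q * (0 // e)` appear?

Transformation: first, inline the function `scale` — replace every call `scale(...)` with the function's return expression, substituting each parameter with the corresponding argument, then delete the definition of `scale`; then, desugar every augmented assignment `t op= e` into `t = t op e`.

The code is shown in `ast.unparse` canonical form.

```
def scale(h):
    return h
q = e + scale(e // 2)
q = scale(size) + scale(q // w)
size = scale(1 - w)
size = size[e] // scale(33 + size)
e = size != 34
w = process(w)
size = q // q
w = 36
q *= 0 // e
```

Transformed code:
q = e + e // 2
q = size + q // w
size = 1 - w
size = size[e] // (33 + size)
e = size != 34
w = process(w)
size = q // q
w = 36
q = q * (0 // e)

9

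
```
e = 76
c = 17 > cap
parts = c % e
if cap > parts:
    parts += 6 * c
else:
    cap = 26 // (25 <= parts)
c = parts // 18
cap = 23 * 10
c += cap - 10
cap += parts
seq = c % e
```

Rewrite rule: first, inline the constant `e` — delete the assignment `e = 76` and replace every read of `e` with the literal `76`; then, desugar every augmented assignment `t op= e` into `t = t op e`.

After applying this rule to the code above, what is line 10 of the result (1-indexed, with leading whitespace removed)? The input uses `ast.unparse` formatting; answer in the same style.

cap = cap + parts

Transformed code:
c = 17 > cap
parts = c % 76
if cap > parts:
    parts = parts + 6 * c
else:
    cap = 26 // (25 <= parts)
c = parts // 18
cap = 23 * 10
c = c + (cap - 10)
cap = cap + parts
seq = c % 76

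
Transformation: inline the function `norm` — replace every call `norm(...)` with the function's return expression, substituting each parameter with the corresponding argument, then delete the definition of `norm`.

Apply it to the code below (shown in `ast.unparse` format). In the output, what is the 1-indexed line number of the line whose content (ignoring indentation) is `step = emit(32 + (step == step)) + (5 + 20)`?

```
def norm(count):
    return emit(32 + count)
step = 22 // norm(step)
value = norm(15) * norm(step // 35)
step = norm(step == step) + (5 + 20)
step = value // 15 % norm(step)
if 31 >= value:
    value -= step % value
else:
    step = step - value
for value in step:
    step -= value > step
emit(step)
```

Transformed code:
step = 22 // emit(32 + step)
value = emit(32 + 15) * emit(32 + step // 35)
step = emit(32 + (step == step)) + (5 + 20)
step = value // 15 % emit(32 + step)
if 31 >= value:
    value -= step % value
else:
    step = step - value
for value in step:
    step -= value > step
emit(step)

3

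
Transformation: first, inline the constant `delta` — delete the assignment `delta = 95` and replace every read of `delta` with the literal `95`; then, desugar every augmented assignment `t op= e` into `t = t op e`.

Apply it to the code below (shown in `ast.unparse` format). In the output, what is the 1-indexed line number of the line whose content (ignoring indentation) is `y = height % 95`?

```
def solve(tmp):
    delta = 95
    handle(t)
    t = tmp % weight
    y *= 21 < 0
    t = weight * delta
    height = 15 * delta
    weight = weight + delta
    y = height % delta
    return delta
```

Transformed code:
def solve(tmp):
    handle(t)
    t = tmp % weight
    y = y * (21 < 0)
    t = weight * 95
    height = 15 * 95
    weight = weight + 95
    y = height % 95
    return 95

8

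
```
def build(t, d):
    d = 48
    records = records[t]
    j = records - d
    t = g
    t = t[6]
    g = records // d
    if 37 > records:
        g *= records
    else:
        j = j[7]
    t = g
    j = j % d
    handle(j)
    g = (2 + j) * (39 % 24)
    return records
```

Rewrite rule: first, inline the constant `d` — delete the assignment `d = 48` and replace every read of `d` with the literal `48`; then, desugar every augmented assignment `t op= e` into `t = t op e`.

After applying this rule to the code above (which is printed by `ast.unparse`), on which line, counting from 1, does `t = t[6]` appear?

5

Transformed code:
def build(t, d):
    records = records[t]
    j = records - 48
    t = g
    t = t[6]
    g = records // 48
    if 37 > records:
        g = g * records
    else:
        j = j[7]
    t = g
    j = j % 48
    handle(j)
    g = (2 + j) * (39 % 24)
    return records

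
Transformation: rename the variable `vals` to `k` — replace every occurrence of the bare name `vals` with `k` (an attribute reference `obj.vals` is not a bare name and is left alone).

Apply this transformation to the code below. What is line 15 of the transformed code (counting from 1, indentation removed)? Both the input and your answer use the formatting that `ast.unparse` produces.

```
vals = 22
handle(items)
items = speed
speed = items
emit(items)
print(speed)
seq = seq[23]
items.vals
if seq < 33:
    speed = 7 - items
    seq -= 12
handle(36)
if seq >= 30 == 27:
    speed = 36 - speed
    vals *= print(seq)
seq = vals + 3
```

k *= print(seq)

Transformed code:
k = 22
handle(items)
items = speed
speed = items
emit(items)
print(speed)
seq = seq[23]
items.vals
if seq < 33:
    speed = 7 - items
    seq -= 12
handle(36)
if seq >= 30 == 27:
    speed = 36 - speed
    k *= print(seq)
seq = k + 3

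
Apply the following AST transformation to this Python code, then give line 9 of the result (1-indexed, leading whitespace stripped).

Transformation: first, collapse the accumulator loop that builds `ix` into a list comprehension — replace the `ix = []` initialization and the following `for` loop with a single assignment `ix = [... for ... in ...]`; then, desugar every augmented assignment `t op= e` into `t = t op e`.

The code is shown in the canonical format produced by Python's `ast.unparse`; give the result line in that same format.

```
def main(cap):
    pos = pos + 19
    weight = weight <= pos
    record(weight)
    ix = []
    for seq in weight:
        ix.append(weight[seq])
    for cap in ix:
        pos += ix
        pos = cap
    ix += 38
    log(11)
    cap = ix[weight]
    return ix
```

Transformed code:
def main(cap):
    pos = pos + 19
    weight = weight <= pos
    record(weight)
    ix = [weight[seq] for seq in weight]
    for cap in ix:
        pos = pos + ix
        pos = cap
    ix = ix + 38
    log(11)
    cap = ix[weight]
    return ix

ix = ix + 38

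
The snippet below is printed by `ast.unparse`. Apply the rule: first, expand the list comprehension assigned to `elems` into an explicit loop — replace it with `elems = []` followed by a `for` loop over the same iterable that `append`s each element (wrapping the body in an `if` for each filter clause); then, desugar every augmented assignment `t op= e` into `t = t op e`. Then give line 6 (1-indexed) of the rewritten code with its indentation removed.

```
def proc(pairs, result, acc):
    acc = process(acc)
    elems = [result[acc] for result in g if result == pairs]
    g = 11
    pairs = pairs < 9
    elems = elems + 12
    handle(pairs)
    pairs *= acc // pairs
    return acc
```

elems.append(result[acc])

Transformed code:
def proc(pairs, result, acc):
    acc = process(acc)
    elems = []
    for result in g:
        if result == pairs:
            elems.append(result[acc])
    g = 11
    pairs = pairs < 9
    elems = elems + 12
    handle(pairs)
    pairs = pairs * (acc // pairs)
    return acc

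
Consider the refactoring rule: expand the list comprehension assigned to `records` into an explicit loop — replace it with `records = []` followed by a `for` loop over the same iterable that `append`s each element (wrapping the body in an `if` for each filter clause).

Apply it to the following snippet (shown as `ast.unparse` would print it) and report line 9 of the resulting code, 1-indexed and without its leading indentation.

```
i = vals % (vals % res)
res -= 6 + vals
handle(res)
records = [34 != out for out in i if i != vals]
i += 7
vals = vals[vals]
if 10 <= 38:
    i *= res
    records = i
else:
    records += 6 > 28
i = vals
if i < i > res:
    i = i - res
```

vals = vals[vals]

Transformed code:
i = vals % (vals % res)
res -= 6 + vals
handle(res)
records = []
for out in i:
    if i != vals:
        records.append(34 != out)
i += 7
vals = vals[vals]
if 10 <= 38:
    i *= res
    records = i
else:
    records += 6 > 28
i = vals
if i < i > res:
    i = i - res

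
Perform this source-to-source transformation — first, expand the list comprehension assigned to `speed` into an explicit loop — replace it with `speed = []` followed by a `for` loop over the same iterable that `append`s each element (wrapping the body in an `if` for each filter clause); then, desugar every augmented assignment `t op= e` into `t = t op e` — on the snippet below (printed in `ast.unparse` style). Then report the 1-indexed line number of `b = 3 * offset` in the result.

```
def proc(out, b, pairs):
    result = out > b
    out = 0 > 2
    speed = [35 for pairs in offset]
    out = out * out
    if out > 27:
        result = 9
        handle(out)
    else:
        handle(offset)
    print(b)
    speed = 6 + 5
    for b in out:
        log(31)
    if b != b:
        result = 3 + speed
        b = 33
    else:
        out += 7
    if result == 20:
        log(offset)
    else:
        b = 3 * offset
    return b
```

Transformed code:
def proc(out, b, pairs):
    result = out > b
    out = 0 > 2
    speed = []
    for pairs in offset:
        speed.append(35)
    out = out * out
    if out > 27:
        result = 9
        handle(out)
    else:
        handle(offset)
    print(b)
    speed = 6 + 5
    for b in out:
        log(31)
    if b != b:
        result = 3 + speed
        b = 33
    else:
        out = out + 7
    if result == 20:
        log(offset)
    else:
        b = 3 * offset
    return b

25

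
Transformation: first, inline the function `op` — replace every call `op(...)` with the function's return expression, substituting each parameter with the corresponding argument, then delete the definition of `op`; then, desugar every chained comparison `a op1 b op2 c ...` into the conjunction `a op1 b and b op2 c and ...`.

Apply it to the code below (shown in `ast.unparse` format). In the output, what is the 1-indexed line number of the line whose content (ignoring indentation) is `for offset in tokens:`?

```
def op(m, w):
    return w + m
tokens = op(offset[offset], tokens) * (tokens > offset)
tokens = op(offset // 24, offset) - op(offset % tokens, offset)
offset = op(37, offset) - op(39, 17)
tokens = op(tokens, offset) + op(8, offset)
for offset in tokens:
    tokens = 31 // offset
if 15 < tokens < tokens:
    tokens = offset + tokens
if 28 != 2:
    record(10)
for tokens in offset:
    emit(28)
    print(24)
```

5

Transformed code:
tokens = (tokens + offset[offset]) * (tokens > offset)
tokens = offset + offset // 24 - (offset + offset % tokens)
offset = offset + 37 - (17 + 39)
tokens = offset + tokens + (offset + 8)
for offset in tokens:
    tokens = 31 // offset
if 15 < tokens and tokens < tokens:
    tokens = offset + tokens
if 28 != 2:
    record(10)
for tokens in offset:
    emit(28)
    print(24)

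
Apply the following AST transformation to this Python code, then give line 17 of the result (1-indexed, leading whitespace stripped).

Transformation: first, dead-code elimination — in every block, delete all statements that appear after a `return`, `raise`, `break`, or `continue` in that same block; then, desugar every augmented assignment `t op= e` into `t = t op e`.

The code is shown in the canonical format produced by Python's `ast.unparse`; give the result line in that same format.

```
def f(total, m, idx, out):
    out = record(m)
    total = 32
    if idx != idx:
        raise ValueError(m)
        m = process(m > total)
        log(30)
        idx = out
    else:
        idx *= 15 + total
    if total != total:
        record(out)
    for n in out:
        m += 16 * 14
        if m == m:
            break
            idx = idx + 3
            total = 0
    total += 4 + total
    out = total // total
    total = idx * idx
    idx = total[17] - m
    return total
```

Transformed code:
def f(total, m, idx, out):
    out = record(m)
    total = 32
    if idx != idx:
        raise ValueError(m)
    else:
        idx = idx * (15 + total)
    if total != total:
        record(out)
    for n in out:
        m = m + 16 * 14
        if m == m:
            break
    total = total + (4 + total)
    out = total // total
    total = idx * idx
    idx = total[17] - m
    return total

idx = total[17] - m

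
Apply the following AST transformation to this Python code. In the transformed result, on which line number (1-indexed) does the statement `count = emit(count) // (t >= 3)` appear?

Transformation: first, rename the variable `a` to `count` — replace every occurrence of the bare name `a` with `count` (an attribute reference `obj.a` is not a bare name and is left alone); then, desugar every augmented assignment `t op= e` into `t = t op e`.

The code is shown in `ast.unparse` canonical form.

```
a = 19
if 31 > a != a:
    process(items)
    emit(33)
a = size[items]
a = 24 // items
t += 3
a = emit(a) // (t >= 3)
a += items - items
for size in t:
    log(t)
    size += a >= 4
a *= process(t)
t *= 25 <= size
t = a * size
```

8

Transformed code:
count = 19
if 31 > count != count:
    process(items)
    emit(33)
count = size[items]
count = 24 // items
t = t + 3
count = emit(count) // (t >= 3)
count = count + (items - items)
for size in t:
    log(t)
    size = size + (count >= 4)
count = count * process(t)
t = t * (25 <= size)
t = count * size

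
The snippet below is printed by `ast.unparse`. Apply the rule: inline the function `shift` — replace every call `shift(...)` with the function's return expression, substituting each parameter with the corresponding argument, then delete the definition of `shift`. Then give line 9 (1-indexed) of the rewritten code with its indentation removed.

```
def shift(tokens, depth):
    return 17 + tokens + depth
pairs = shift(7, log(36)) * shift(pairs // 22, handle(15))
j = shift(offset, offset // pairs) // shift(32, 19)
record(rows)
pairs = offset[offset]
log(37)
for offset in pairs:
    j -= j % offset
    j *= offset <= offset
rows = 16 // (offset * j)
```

rows = 16 // (offset * j)

Transformed code:
pairs = (17 + 7 + log(36)) * (17 + pairs // 22 + handle(15))
j = (17 + offset + offset // pairs) // (17 + 32 + 19)
record(rows)
pairs = offset[offset]
log(37)
for offset in pairs:
    j -= j % offset
    j *= offset <= offset
rows = 16 // (offset * j)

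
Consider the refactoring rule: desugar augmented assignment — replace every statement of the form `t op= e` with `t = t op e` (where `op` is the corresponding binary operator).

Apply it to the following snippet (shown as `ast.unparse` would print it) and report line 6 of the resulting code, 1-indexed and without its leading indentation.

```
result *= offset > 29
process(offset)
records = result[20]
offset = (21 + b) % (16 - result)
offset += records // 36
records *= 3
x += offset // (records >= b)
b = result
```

records = records * 3

Transformed code:
result = result * (offset > 29)
process(offset)
records = result[20]
offset = (21 + b) % (16 - result)
offset = offset + records // 36
records = records * 3
x = x + offset // (records >= b)
b = result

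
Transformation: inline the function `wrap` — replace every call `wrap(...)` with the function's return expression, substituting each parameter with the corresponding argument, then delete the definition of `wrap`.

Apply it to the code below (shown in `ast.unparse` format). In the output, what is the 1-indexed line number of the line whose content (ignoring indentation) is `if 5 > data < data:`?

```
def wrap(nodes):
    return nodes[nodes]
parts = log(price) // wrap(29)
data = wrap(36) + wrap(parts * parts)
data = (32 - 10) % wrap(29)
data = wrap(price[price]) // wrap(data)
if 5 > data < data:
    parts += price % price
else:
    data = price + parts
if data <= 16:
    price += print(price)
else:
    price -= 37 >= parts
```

Transformed code:
parts = log(price) // 29[29]
data = 36[36] + (parts * parts)[parts * parts]
data = (32 - 10) % 29[29]
data = price[price][price[price]] // data[data]
if 5 > data < data:
    parts += price % price
else:
    data = price + parts
if data <= 16:
    price += print(price)
else:
    price -= 37 >= parts

5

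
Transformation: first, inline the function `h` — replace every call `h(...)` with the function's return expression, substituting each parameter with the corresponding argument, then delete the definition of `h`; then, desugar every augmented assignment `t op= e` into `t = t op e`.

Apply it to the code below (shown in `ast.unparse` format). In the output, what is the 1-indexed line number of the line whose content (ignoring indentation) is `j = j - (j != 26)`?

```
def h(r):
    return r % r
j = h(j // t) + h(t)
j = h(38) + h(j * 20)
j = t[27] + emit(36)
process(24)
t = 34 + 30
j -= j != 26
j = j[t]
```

6

Transformed code:
j = j // t % (j // t) + t % t
j = 38 % 38 + j * 20 % (j * 20)
j = t[27] + emit(36)
process(24)
t = 34 + 30
j = j - (j != 26)
j = j[t]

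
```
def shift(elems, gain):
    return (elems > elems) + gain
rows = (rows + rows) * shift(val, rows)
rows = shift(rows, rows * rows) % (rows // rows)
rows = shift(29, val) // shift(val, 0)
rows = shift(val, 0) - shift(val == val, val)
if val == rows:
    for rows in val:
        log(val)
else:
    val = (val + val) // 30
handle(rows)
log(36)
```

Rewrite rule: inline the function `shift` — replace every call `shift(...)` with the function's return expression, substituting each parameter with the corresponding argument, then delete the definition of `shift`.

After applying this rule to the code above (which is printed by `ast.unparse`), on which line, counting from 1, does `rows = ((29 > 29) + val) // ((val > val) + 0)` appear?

Transformed code:
rows = (rows + rows) * ((val > val) + rows)
rows = ((rows > rows) + rows * rows) % (rows // rows)
rows = ((29 > 29) + val) // ((val > val) + 0)
rows = (val > val) + 0 - (((val == val) > (val == val)) + val)
if val == rows:
    for rows in val:
        log(val)
else:
    val = (val + val) // 30
handle(rows)
log(36)

3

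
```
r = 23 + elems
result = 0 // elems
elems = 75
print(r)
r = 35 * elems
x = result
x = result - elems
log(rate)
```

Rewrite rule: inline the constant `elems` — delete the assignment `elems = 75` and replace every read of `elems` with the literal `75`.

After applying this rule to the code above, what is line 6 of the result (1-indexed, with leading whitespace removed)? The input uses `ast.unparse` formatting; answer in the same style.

x = result - 75

Transformed code:
r = 23 + 75
result = 0 // 75
print(r)
r = 35 * 75
x = result
x = result - 75
log(rate)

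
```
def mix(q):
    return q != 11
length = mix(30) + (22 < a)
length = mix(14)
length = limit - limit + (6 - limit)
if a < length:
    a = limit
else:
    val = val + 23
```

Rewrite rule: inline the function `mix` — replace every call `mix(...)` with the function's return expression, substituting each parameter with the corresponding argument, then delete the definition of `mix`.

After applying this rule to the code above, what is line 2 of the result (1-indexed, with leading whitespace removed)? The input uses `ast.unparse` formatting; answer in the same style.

length = 14 != 11

Transformed code:
length = (30 != 11) + (22 < a)
length = 14 != 11
length = limit - limit + (6 - limit)
if a < length:
    a = limit
else:
    val = val + 23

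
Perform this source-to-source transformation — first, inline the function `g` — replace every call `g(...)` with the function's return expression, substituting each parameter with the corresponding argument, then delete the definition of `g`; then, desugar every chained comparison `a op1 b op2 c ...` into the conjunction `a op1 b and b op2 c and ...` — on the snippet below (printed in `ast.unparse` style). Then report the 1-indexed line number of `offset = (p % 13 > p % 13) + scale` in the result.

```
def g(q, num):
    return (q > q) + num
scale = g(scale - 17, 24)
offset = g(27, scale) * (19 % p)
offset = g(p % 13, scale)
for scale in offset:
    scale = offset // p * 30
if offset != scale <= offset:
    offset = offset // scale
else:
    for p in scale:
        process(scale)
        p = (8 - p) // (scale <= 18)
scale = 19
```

3

Transformed code:
scale = (scale - 17 > scale - 17) + 24
offset = ((27 > 27) + scale) * (19 % p)
offset = (p % 13 > p % 13) + scale
for scale in offset:
    scale = offset // p * 30
if offset != scale and scale <= offset:
    offset = offset // scale
else:
    for p in scale:
        process(scale)
        p = (8 - p) // (scale <= 18)
scale = 19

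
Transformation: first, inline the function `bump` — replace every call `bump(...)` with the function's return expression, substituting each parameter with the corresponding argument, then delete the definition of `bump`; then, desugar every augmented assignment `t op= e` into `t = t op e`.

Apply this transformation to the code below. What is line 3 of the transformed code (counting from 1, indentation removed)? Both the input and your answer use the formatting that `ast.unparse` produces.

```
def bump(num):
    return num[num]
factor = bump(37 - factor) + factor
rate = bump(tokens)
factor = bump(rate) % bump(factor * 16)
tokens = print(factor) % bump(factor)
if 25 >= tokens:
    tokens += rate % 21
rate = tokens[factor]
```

factor = rate[rate] % (factor * 16)[factor * 16]

Transformed code:
factor = (37 - factor)[37 - factor] + factor
rate = tokens[tokens]
factor = rate[rate] % (factor * 16)[factor * 16]
tokens = print(factor) % factor[factor]
if 25 >= tokens:
    tokens = tokens + rate % 21
rate = tokens[factor]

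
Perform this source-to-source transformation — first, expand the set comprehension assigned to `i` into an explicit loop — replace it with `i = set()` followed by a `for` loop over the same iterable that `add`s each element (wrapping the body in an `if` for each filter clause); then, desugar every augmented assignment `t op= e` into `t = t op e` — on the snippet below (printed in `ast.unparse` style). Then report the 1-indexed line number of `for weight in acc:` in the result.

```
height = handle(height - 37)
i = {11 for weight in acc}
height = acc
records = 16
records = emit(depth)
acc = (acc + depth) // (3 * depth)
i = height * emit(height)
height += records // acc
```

Transformed code:
height = handle(height - 37)
i = set()
for weight in acc:
    i.add(11)
height = acc
records = 16
records = emit(depth)
acc = (acc + depth) // (3 * depth)
i = height * emit(height)
height = height + records // acc

3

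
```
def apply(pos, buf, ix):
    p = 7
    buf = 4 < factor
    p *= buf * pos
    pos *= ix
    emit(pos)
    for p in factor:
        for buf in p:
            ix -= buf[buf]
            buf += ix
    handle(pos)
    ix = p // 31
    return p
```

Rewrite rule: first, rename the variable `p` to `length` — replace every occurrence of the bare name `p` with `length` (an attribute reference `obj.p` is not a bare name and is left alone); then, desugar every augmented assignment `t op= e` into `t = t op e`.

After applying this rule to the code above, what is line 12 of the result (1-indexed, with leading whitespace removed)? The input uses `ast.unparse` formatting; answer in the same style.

ix = length // 31

Transformed code:
def apply(pos, buf, ix):
    length = 7
    buf = 4 < factor
    length = length * (buf * pos)
    pos = pos * ix
    emit(pos)
    for length in factor:
        for buf in length:
            ix = ix - buf[buf]
            buf = buf + ix
    handle(pos)
    ix = length // 31
    return length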